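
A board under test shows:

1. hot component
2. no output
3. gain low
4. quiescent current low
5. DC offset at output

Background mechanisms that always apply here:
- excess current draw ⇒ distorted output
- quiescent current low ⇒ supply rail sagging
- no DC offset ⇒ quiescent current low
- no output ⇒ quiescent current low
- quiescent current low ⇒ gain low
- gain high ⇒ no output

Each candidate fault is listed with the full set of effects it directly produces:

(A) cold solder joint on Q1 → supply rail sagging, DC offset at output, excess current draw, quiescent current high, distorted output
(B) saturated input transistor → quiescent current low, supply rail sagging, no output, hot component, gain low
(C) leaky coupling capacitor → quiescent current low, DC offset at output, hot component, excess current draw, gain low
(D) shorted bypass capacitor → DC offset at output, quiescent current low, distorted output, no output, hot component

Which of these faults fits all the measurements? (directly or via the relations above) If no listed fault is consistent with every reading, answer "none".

For each candidate, compare predicted effects to what was observed:
(A) cold solder joint on Q1 — fails on hot component, no output, gain low, quiescent current low (predicts quiescent current high, not quiescent current low)
(B) saturated input transistor — hot component ✓; no output ✓; gain low ✓; quiescent current low ✓; DC offset at output ✗
(C) leaky coupling capacitor — hot component ✓; no output ✗; gain low ✓; quiescent current low ✓; DC offset at output ✓
(D) shorted bypass capacitor — hot component ✓; no output ✓; gain low ✓ (by quiescent current low → gain low); quiescent current low ✓; DC offset at output ✓
(D) alone accounts for all the evidence.

D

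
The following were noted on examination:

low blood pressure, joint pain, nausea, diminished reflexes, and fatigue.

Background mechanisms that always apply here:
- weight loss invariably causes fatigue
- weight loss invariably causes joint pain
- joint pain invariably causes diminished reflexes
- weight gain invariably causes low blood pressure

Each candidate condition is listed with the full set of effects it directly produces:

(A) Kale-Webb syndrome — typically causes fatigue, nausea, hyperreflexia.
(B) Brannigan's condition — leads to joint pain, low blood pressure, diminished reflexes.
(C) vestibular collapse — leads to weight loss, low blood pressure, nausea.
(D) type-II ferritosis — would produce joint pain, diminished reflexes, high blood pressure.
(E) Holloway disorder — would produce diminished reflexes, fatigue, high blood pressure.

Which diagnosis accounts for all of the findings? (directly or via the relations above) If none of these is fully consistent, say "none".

Per-candidate check:
(A) Kale-Webb syndrome — low blood pressure -; joint pain -; nausea +; diminished reflexes -; fatigue +
(B) Brannigan's condition — does not account for nausea, fatigue
(C) vestibular collapse — low blood pressure +; joint pain + (by weight loss → joint pain); nausea +; diminished reflexes + (by weight loss → joint pain → diminished reflexes); fatigue + (by weight loss → fatigue)
(D) type-II ferritosis — fails on low blood pressure, nausea, fatigue (predicts high blood pressure, not low blood pressure)
(E) Holloway disorder — low blood pressure -; joint pain -; nausea -; diminished reflexes +; fatigue +
Only (C) is consistent with every observation.

C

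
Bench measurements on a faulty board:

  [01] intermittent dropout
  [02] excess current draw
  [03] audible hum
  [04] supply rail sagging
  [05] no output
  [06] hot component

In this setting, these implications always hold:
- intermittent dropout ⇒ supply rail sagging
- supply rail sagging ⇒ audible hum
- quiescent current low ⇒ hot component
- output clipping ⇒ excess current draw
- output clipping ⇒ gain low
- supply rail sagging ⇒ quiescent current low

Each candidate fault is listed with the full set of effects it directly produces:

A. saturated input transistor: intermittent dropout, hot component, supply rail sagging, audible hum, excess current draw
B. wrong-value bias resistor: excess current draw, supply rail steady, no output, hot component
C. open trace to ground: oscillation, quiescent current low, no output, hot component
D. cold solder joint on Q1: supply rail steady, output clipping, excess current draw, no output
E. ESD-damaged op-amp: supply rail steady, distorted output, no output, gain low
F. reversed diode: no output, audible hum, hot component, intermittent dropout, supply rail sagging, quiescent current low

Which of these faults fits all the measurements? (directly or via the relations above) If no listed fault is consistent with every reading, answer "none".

Checking each candidate against the observations:
(A) saturated input transistor — intermittent dropout yes; excess current draw yes; audible hum yes; supply rail sagging yes; no output NO; hot component yes
(B) wrong-value bias resistor — intermittent dropout NO; excess current draw yes; audible hum NO; supply rail sagging NO; no output yes; hot component yes
(C) open trace to ground — does not account for intermittent dropout, excess current draw, audible hum, supply rail sagging
(D) cold solder joint on Q1 — intermittent dropout NO; excess current draw yes; audible hum NO; supply rail sagging NO; no output yes; hot component NO
(E) ESD-damaged op-amp — fails on intermittent dropout, excess current draw, audible hum, supply rail sagging, hot component (predicts supply rail steady, not supply rail sagging)
(F) reversed diode — does not account for excess current draw
No candidate is consistent with all observations.

none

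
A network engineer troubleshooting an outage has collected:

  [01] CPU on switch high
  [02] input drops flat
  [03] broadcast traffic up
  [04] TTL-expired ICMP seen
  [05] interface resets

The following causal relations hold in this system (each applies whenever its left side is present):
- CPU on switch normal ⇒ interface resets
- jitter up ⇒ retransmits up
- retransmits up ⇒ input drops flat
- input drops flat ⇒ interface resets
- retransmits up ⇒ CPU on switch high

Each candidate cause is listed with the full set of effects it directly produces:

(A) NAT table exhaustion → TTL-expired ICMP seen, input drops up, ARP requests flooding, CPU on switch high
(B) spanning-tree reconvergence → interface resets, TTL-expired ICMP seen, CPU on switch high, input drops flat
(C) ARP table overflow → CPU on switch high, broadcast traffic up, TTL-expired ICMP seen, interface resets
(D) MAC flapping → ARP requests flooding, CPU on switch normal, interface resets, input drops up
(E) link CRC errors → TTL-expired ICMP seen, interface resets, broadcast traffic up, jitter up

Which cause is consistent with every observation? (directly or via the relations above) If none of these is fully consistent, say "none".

E

Testing each hypothesis:
(A) NAT table exhaustion — fails on input drops flat, broadcast traffic up, interface resets (predicts input drops up, not input drops flat)
(B) spanning-tree reconvergence — CPU on switch high ✓; input drops flat ✓; broadcast traffic up ✗; TTL-expired ICMP seen ✓; interface resets ✓
(C) ARP table overflow — does not account for input drops flat
(D) MAC flapping — fails on CPU on switch high, input drops flat, broadcast traffic up, TTL-expired ICMP seen (predicts CPU on switch normal, not CPU on switch high; predicts input drops up, not input drops flat)
(E) link CRC errors — accounts for every observation (CPU on switch high via jitter up → retransmits up → CPU on switch high)
(E) is the only candidate with no mismatches.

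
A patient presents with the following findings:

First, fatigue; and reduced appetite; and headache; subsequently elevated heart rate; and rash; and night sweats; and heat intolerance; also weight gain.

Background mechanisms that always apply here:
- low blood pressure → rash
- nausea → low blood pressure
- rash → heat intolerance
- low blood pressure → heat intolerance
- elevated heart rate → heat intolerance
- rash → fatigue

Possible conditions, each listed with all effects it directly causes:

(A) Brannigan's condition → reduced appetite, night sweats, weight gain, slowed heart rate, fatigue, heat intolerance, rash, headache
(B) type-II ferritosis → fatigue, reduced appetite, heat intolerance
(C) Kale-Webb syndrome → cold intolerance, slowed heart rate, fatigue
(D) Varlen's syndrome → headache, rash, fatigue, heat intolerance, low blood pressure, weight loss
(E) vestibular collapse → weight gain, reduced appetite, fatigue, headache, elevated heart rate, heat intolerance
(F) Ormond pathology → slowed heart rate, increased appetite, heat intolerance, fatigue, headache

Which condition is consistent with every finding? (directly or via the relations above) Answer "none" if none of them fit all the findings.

none

Testing each hypothesis:
(A) Brannigan's condition — fatigue yes; reduced appetite yes; headache yes; elevated heart rate NO; rash yes; night sweats yes; heat intolerance yes; weight gain yes
(B) type-II ferritosis — fatigue yes; reduced appetite yes; headache NO; elevated heart rate NO; rash NO; night sweats NO; heat intolerance yes; weight gain NO
(C) Kale-Webb syndrome — fails on reduced appetite, headache, elevated heart rate, rash, night sweats, heat intolerance, weight gain (predicts slowed heart rate, not elevated heart rate; predicts cold intolerance, not heat intolerance)
(D) Varlen's syndrome — fails on reduced appetite, elevated heart rate, night sweats, weight gain (predicts weight loss, not weight gain)
(E) vestibular collapse — does not account for rash, night sweats
(F) Ormond pathology — fatigue yes; reduced appetite NO; headache yes; elevated heart rate NO; rash NO; night sweats NO; heat intolerance yes; weight gain NO
None of the listed candidates fits everything.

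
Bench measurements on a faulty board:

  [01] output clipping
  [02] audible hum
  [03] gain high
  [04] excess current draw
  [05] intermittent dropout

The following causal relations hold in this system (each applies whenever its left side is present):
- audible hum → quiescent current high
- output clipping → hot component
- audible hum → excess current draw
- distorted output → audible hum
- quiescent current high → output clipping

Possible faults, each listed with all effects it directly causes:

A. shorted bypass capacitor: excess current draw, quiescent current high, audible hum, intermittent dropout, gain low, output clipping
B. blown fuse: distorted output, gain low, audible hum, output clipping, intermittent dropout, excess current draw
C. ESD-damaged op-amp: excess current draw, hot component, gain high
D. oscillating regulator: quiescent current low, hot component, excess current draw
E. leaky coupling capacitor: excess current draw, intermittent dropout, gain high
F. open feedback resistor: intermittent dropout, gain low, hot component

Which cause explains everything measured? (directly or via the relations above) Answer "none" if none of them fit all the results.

Testing each hypothesis:
(A) shorted bypass capacitor — fails on gain high (predicts gain low, not gain high)
(B) blown fuse — output clipping yes; audible hum yes; gain high NO; excess current draw yes; intermittent dropout yes
(C) ESD-damaged op-amp — output clipping NO; audible hum NO; gain high yes; excess current draw yes; intermittent dropout NO
(D) oscillating regulator — output clipping NO; audible hum NO; gain high NO; excess current draw yes; intermittent dropout NO
(E) leaky coupling capacitor — does not account for output clipping, audible hum
(F) open feedback resistor — fails on output clipping, audible hum, gain high, excess current draw (predicts gain low, not gain high)
Every candidate fails on at least one observation.

none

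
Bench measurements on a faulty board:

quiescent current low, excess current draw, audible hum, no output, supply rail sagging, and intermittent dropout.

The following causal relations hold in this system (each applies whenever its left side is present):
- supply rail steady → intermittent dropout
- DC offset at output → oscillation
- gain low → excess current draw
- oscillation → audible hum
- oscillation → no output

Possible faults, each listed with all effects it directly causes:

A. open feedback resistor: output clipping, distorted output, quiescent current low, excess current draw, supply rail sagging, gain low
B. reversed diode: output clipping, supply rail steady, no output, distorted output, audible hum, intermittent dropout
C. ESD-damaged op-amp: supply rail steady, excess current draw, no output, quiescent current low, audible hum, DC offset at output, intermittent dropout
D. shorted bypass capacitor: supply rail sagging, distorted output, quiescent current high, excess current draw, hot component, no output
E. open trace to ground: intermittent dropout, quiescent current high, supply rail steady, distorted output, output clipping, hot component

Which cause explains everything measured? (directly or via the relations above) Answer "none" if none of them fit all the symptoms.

none

Per-candidate check:
(A) open feedback resistor — quiescent current low +; excess current draw +; audible hum -; no output -; supply rail sagging +; intermittent dropout -
(B) reversed diode — quiescent current low -; excess current draw -; audible hum +; no output +; supply rail sagging -; intermittent dropout +
(C) ESD-damaged op-amp — fails on supply rail sagging (predicts supply rail steady, not supply rail sagging)
(D) shorted bypass capacitor — quiescent current low -; excess current draw +; audible hum -; no output +; supply rail sagging +; intermittent dropout -
(E) open trace to ground — fails on quiescent current low, excess current draw, audible hum, no output, supply rail sagging (predicts quiescent current high, not quiescent current low; predicts supply rail steady, not supply rail sagging)
None of the listed candidates fits everything.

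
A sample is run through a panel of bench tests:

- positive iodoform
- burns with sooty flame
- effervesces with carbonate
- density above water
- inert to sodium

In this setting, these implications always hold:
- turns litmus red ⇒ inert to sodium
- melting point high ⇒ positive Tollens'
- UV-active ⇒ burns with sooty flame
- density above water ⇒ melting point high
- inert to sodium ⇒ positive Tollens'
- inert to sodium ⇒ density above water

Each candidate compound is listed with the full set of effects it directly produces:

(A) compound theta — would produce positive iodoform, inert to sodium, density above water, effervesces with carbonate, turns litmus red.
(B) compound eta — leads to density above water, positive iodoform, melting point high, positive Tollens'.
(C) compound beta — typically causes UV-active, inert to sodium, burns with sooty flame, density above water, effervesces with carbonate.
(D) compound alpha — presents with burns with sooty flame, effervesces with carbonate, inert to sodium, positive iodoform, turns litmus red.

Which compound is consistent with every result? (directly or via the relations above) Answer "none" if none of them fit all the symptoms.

D

For each candidate, compare predicted effects to what was observed:
(A) compound theta — does not account for burns with sooty flame
(B) compound eta — does not account for burns with sooty flame, effervesces with carbonate, inert to sodium
(C) compound beta — positive iodoform miss; burns with sooty flame match; effervesces with carbonate match; density above water match; inert to sodium match
(D) compound alpha — positive iodoform match; burns with sooty flame match; effervesces with carbonate match; density above water match (via inert to sodium → density above water); inert to sodium match
(D) alone accounts for all the evidence.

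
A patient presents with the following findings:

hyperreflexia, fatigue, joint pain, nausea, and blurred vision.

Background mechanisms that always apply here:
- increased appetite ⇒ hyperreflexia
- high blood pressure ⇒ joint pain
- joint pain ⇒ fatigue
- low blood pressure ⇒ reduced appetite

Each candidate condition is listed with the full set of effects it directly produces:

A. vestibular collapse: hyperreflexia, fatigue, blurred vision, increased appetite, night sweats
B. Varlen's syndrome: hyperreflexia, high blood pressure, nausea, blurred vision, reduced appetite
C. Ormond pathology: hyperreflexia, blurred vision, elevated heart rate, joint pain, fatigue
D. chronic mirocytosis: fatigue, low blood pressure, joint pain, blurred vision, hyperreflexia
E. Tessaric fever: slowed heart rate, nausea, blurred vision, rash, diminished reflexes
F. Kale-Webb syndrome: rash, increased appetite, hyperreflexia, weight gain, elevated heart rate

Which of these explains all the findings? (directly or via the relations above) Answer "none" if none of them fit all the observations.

Checking each candidate against the observations:
(A) vestibular collapse — does not account for joint pain, nausea
(B) Varlen's syndrome — hyperreflexia ✓; fatigue ✓ (by high blood pressure → joint pain → fatigue); joint pain ✓ (by high blood pressure → joint pain); nausea ✓; blurred vision ✓
(C) Ormond pathology — hyperreflexia ✓; fatigue ✓; joint pain ✓; nausea ✗; blurred vision ✓
(D) chronic mirocytosis — does not account for nausea
(E) Tessaric fever — hyperreflexia ✗; fatigue ✗; joint pain ✗; nausea ✓; blurred vision ✓
(F) Kale-Webb syndrome — hyperreflexia ✓; fatigue ✗; joint pain ✗; nausea ✗; blurred vision ✗
Only (B) is consistent with every observation.

B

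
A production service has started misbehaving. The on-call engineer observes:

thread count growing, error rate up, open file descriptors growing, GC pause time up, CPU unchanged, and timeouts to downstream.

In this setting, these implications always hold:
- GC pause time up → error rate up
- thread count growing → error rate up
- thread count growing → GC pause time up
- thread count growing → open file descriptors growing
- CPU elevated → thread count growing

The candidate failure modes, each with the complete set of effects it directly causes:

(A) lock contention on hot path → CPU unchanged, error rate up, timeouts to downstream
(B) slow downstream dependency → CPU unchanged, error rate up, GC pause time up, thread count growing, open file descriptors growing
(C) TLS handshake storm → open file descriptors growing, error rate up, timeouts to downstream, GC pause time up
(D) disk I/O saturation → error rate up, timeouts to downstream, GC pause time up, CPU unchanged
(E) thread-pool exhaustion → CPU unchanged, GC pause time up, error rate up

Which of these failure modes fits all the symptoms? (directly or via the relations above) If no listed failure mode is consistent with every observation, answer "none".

Checking each candidate against the observations:
(A) lock contention on hot path — does not account for thread count growing, open file descriptors growing, GC pause time up
(B) slow downstream dependency — thread count growing match; error rate up match; open file descriptors growing match; GC pause time up match; CPU unchanged match; timeouts to downstream miss
(C) TLS handshake storm — thread count growing miss; error rate up match; open file descriptors growing match; GC pause time up match; CPU unchanged miss; timeouts to downstream match
(D) disk I/O saturation — does not account for thread count growing, open file descriptors growing
(E) thread-pool exhaustion — thread count growing miss; error rate up match; open file descriptors growing miss; GC pause time up match; CPU unchanged match; timeouts to downstream miss
None of the listed candidates fits everything.

none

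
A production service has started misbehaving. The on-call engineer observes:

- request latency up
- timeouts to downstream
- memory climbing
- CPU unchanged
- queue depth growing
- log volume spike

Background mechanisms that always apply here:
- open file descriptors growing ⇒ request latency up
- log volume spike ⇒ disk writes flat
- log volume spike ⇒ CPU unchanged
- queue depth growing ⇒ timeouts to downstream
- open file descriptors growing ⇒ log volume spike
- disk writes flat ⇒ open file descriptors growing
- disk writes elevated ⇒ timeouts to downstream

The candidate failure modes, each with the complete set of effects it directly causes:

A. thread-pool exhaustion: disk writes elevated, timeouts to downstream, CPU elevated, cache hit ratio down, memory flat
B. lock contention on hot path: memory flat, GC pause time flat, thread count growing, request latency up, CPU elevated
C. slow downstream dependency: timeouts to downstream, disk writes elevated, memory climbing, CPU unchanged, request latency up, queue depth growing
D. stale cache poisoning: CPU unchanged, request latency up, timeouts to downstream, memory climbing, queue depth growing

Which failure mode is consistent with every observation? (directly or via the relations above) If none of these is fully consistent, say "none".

Checking each candidate against the observations:
(A) thread-pool exhaustion — request latency up -; timeouts to downstream +; memory climbing -; CPU unchanged -; queue depth growing -; log volume spike -
(B) lock contention on hot path — fails on timeouts to downstream, memory climbing, CPU unchanged, queue depth growing, log volume spike (predicts memory flat, not memory climbing; predicts CPU elevated, not CPU unchanged)
(C) slow downstream dependency — does not account for log volume spike
(D) stale cache poisoning — does not account for log volume spike
None of the listed candidates fits everything.

none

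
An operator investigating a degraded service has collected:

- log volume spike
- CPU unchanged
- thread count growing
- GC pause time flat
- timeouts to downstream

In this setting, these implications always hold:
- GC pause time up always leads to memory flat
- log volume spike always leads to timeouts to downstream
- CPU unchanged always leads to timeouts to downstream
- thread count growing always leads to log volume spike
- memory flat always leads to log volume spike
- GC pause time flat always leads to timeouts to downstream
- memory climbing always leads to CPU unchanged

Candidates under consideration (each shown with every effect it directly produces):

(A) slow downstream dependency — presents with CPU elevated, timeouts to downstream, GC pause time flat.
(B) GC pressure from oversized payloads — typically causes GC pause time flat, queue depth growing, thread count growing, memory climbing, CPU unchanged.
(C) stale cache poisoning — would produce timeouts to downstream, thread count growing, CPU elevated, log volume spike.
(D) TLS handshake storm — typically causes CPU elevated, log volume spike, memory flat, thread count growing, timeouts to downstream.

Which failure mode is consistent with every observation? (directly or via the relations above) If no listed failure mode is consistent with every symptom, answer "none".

B

Per-candidate check:
(A) slow downstream dependency — log volume spike ✗; CPU unchanged ✗; thread count growing ✗; GC pause time flat ✓; timeouts to downstream ✓
(B) GC pressure from oversized payloads — accounts for every observation (log volume spike through thread count growing → log volume spike)
(C) stale cache poisoning — log volume spike ✓; CPU unchanged ✗; thread count growing ✓; GC pause time flat ✗; timeouts to downstream ✓
(D) TLS handshake storm — fails on CPU unchanged, GC pause time flat (predicts CPU elevated, not CPU unchanged)
Only (B) is consistent with every observation.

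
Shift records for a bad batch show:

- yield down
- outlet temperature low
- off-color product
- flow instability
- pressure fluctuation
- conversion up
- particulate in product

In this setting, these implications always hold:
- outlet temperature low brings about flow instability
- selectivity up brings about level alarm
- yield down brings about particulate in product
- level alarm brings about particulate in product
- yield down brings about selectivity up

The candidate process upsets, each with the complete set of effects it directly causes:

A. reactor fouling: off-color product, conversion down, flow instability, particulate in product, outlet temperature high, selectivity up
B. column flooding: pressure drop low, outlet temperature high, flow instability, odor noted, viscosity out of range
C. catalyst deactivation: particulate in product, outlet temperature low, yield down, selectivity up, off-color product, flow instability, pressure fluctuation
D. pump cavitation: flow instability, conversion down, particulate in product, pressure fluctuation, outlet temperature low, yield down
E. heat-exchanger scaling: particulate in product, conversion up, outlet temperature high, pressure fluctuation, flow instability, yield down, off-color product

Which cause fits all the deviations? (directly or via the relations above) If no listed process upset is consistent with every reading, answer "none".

none

Checking each candidate against the observations:
(A) reactor fouling — fails on yield down, outlet temperature low, pressure fluctuation, conversion up (predicts outlet temperature high, not outlet temperature low; predicts conversion down, not conversion up)
(B) column flooding — yield down NO; outlet temperature low NO; off-color product NO; flow instability yes; pressure fluctuation NO; conversion up NO; particulate in product NO
(C) catalyst deactivation — does not account for conversion up
(D) pump cavitation — yield down yes; outlet temperature low yes; off-color product NO; flow instability yes; pressure fluctuation yes; conversion up NO; particulate in product yes
(E) heat-exchanger scaling — yield down yes; outlet temperature low NO; off-color product yes; flow instability yes; pressure fluctuation yes; conversion up yes; particulate in product yes
Every candidate fails on at least one observation.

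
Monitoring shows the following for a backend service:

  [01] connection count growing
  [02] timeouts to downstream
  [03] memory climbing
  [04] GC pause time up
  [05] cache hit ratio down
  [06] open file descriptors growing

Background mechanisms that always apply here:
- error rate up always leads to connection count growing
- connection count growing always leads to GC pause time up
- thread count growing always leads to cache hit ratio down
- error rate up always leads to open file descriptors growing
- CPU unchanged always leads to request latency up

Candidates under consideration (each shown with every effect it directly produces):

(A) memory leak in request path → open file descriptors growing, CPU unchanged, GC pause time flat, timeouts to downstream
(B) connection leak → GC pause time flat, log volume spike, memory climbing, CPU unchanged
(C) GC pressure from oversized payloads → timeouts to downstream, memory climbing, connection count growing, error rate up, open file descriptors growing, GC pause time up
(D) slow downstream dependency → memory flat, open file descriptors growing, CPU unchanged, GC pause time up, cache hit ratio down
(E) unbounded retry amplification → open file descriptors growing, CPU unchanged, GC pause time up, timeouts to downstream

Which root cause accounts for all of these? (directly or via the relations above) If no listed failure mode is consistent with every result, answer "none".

Testing each hypothesis:
(A) memory leak in request path — connection count growing NO; timeouts to downstream yes; memory climbing NO; GC pause time up NO; cache hit ratio down NO; open file descriptors growing yes
(B) connection leak — fails on connection count growing, timeouts to downstream, GC pause time up, cache hit ratio down, open file descriptors growing (predicts GC pause time flat, not GC pause time up)
(C) GC pressure from oversized payloads — connection count growing yes; timeouts to downstream yes; memory climbing yes; GC pause time up yes; cache hit ratio down NO; open file descriptors growing yes
(D) slow downstream dependency — connection count growing NO; timeouts to downstream NO; memory climbing NO; GC pause time up yes; cache hit ratio down yes; open file descriptors growing yes
(E) unbounded retry amplification — connection count growing NO; timeouts to downstream yes; memory climbing NO; GC pause time up yes; cache hit ratio down NO; open file descriptors growing yes
Every candidate fails on at least one observation.

none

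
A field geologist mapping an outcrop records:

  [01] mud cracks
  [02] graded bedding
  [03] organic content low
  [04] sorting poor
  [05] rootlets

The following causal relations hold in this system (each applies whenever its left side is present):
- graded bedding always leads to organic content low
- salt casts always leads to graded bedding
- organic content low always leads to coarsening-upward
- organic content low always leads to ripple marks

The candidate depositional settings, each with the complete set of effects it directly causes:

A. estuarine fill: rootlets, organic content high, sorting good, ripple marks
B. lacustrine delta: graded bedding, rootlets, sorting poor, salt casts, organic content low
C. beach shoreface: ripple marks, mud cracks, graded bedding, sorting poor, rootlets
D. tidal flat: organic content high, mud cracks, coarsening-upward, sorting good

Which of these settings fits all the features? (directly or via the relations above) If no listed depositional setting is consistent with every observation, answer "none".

Testing each hypothesis:
(A) estuarine fill — fails on mud cracks, graded bedding, organic content low, sorting poor (predicts organic content high, not organic content low; predicts sorting good, not sorting poor)
(B) lacustrine delta — mud cracks -; graded bedding +; organic content low +; sorting poor +; rootlets +
(C) beach shoreface — mud cracks +; graded bedding +; organic content low + (via graded bedding → organic content low); sorting poor +; rootlets +
(D) tidal flat — mud cracks +; graded bedding -; organic content low -; sorting poor -; rootlets -
(C) alone accounts for all the evidence.

C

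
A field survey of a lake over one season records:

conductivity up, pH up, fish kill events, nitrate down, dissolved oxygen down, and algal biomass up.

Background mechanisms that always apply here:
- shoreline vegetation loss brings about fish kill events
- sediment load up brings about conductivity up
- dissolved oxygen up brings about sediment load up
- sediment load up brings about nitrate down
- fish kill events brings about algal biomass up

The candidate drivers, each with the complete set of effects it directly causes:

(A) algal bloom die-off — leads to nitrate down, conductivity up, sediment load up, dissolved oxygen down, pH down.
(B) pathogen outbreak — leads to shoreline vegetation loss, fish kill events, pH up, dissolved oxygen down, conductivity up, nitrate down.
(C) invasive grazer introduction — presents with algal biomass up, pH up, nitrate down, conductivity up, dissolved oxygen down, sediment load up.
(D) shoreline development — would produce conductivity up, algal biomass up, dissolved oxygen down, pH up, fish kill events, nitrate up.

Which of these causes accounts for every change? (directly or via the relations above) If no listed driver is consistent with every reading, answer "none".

B

Testing each hypothesis:
(A) algal bloom die-off — fails on pH up, fish kill events, algal biomass up (predicts pH down, not pH up)
(B) pathogen outbreak — conductivity up yes; pH up yes; fish kill events yes; nitrate down yes; dissolved oxygen down yes; algal biomass up yes (by fish kill events → algal biomass up)
(C) invasive grazer introduction — conductivity up yes; pH up yes; fish kill events NO; nitrate down yes; dissolved oxygen down yes; algal biomass up yes
(D) shoreline development — conductivity up yes; pH up yes; fish kill events yes; nitrate down NO; dissolved oxygen down yes; algal biomass up yes
(B) is the only candidate with no mismatches.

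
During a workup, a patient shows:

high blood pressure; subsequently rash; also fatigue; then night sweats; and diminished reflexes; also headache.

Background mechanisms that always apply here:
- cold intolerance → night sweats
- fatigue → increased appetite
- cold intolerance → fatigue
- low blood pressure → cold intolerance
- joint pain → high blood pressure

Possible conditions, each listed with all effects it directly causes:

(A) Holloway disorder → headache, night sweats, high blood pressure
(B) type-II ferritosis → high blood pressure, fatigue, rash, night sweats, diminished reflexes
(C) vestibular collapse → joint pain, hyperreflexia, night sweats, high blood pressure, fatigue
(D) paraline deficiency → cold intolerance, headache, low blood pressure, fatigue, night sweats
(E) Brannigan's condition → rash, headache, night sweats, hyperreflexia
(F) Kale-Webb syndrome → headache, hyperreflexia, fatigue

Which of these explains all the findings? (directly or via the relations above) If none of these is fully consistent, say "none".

For each candidate, compare predicted effects to what was observed:
(A) Holloway disorder — does not account for rash, fatigue, diminished reflexes
(B) type-II ferritosis — high blood pressure yes; rash yes; fatigue yes; night sweats yes; diminished reflexes yes; headache NO
(C) vestibular collapse — high blood pressure yes; rash NO; fatigue yes; night sweats yes; diminished reflexes NO; headache NO
(D) paraline deficiency — fails on high blood pressure, rash, diminished reflexes (predicts low blood pressure, not high blood pressure)
(E) Brannigan's condition — high blood pressure NO; rash yes; fatigue NO; night sweats yes; diminished reflexes NO; headache yes
(F) Kale-Webb syndrome — high blood pressure NO; rash NO; fatigue yes; night sweats NO; diminished reflexes NO; headache yes
No candidate is consistent with all observations.

none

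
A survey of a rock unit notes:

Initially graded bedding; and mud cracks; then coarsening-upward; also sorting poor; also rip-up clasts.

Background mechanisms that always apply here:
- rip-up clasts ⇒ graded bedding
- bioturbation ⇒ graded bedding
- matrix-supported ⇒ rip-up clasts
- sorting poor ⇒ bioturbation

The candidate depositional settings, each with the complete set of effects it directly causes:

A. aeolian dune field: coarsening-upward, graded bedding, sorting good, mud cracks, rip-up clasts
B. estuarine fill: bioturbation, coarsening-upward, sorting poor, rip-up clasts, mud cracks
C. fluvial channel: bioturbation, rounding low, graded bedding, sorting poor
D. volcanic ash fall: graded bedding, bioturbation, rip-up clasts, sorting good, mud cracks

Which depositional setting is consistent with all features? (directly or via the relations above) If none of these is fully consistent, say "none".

For each candidate, compare predicted effects to what was observed:
(A) aeolian dune field — graded bedding match; mud cracks match; coarsening-upward match; sorting poor miss; rip-up clasts match
(B) estuarine fill — accounts for every observation (graded bedding via rip-up clasts → graded bedding)
(C) fluvial channel — does not account for mud cracks, coarsening-upward, rip-up clasts
(D) volcanic ash fall — graded bedding match; mud cracks match; coarsening-upward miss; sorting poor miss; rip-up clasts match
Only (B) is consistent with every observation.

B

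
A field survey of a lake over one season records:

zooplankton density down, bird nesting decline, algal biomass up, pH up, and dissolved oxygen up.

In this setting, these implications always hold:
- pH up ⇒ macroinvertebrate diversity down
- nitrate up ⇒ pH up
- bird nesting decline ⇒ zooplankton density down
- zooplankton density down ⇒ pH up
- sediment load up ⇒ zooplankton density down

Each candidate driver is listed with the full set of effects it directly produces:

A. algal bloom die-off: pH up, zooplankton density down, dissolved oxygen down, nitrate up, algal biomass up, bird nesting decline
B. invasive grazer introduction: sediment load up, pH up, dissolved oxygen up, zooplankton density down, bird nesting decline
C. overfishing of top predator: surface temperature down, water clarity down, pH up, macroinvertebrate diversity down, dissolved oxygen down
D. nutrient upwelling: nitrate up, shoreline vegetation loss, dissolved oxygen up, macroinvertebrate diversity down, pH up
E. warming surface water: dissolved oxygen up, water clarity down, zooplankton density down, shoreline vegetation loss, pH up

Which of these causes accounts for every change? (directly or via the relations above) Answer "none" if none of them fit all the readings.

none

Per-candidate check:
(A) algal bloom die-off — zooplankton density down +; bird nesting decline +; algal biomass up +; pH up +; dissolved oxygen up -
(B) invasive grazer introduction — zooplankton density down +; bird nesting decline +; algal biomass up -; pH up +; dissolved oxygen up +
(C) overfishing of top predator — zooplankton density down -; bird nesting decline -; algal biomass up -; pH up +; dissolved oxygen up -
(D) nutrient upwelling — zooplankton density down -; bird nesting decline -; algal biomass up -; pH up +; dissolved oxygen up +
(E) warming surface water — zooplankton density down +; bird nesting decline -; algal biomass up -; pH up +; dissolved oxygen up +
Every candidate fails on at least one observation.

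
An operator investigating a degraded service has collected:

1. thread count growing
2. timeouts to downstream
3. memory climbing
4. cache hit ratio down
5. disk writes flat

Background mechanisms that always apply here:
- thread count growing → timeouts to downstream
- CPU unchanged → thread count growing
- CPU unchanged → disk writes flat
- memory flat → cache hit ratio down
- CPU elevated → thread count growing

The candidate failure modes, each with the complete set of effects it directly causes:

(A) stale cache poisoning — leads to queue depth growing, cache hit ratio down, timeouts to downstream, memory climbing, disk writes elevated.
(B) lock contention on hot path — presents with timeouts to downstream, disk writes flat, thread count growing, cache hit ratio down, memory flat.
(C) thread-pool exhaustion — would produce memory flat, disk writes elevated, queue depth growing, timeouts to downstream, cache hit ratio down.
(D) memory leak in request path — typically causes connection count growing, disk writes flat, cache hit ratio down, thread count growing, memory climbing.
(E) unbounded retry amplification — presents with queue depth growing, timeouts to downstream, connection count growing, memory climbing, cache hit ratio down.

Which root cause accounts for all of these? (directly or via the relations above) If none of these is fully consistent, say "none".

For each candidate, compare predicted effects to what was observed:
(A) stale cache poisoning — thread count growing miss; timeouts to downstream match; memory climbing match; cache hit ratio down match; disk writes flat miss
(B) lock contention on hot path — thread count growing match; timeouts to downstream match; memory climbing miss; cache hit ratio down match; disk writes flat match
(C) thread-pool exhaustion — thread count growing miss; timeouts to downstream match; memory climbing miss; cache hit ratio down match; disk writes flat miss
(D) memory leak in request path — accounts for every observation (timeouts to downstream via thread count growing → timeouts to downstream)
(E) unbounded retry amplification — does not account for thread count growing, disk writes flat
(D) alone accounts for all the evidence.

D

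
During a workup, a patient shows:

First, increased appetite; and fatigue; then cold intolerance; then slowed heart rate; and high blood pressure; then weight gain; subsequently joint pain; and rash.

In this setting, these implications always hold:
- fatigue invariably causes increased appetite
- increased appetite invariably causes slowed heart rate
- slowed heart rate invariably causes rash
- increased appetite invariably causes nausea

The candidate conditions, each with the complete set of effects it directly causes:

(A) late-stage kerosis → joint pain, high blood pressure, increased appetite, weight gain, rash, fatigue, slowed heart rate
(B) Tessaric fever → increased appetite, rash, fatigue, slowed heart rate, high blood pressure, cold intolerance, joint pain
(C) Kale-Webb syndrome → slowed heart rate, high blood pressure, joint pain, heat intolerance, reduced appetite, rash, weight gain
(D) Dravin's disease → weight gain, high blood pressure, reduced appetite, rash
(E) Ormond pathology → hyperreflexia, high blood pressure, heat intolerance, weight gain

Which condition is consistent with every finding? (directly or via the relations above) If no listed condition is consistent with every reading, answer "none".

Testing each hypothesis:
(A) late-stage kerosis — increased appetite +; fatigue +; cold intolerance -; slowed heart rate +; high blood pressure +; weight gain +; joint pain +; rash +
(B) Tessaric fever — does not account for weight gain
(C) Kale-Webb syndrome — fails on increased appetite, fatigue, cold intolerance (predicts reduced appetite, not increased appetite; predicts heat intolerance, not cold intolerance)
(D) Dravin's disease — increased appetite -; fatigue -; cold intolerance -; slowed heart rate -; high blood pressure +; weight gain +; joint pain -; rash +
(E) Ormond pathology — increased appetite -; fatigue -; cold intolerance -; slowed heart rate -; high blood pressure +; weight gain +; joint pain -; rash -
None of the listed candidates fits everything.

none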